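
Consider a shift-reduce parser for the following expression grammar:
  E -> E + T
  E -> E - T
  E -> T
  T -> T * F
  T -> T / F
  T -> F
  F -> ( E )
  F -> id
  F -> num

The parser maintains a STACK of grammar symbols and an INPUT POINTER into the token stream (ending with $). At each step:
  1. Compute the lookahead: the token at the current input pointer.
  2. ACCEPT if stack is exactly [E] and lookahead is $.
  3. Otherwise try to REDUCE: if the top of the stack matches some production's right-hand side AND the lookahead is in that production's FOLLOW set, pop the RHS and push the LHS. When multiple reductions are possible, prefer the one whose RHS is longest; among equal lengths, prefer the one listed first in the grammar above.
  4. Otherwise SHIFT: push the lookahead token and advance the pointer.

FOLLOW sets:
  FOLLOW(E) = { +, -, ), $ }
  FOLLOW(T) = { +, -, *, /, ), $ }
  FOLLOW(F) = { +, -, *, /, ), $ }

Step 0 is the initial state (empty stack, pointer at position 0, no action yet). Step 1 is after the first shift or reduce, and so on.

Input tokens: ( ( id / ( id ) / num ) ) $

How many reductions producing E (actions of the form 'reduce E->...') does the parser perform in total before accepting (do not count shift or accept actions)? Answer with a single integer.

Step 1: shift (. Stack=[(] ptr=1 lookahead=( remaining=[( id / ( id ) / num ) ) $]
Step 2: shift (. Stack=[( (] ptr=2 lookahead=id remaining=[id / ( id ) / num ) ) $]
Step 3: shift id. Stack=[( ( id] ptr=3 lookahead=/ remaining=[/ ( id ) / num ) ) $]
Step 4: reduce F->id. Stack=[( ( F] ptr=3 lookahead=/ remaining=[/ ( id ) / num ) ) $]
Step 5: reduce T->F. Stack=[( ( T] ptr=3 lookahead=/ remaining=[/ ( id ) / num ) ) $]
Step 6: shift /. Stack=[( ( T /] ptr=4 lookahead=( remaining=[( id ) / num ) ) $]
Step 7: shift (. Stack=[( ( T / (] ptr=5 lookahead=id remaining=[id ) / num ) ) $]
Step 8: shift id. Stack=[( ( T / ( id] ptr=6 lookahead=) remaining=[) / num ) ) $]
Step 9: reduce F->id. Stack=[( ( T / ( F] ptr=6 lookahead=) remaining=[) / num ) ) $]
Step 10: reduce T->F. Stack=[( ( T / ( T] ptr=6 lookahead=) remaining=[) / num ) ) $]
Step 11: reduce E->T. Stack=[( ( T / ( E] ptr=6 lookahead=) remaining=[) / num ) ) $]
Step 12: shift ). Stack=[( ( T / ( E )] ptr=7 lookahead=/ remaining=[/ num ) ) $]
Step 13: reduce F->( E ). Stack=[( ( T / F] ptr=7 lookahead=/ remaining=[/ num ) ) $]
Step 14: reduce T->T / F. Stack=[( ( T] ptr=7 lookahead=/ remaining=[/ num ) ) $]
Step 15: shift /. Stack=[( ( T /] ptr=8 lookahead=num remaining=[num ) ) $]
Step 16: shift num. Stack=[( ( T / num] ptr=9 lookahead=) remaining=[) ) $]
Step 17: reduce F->num. Stack=[( ( T / F] ptr=9 lookahead=) remaining=[) ) $]
Step 18: reduce T->T / F. Stack=[( ( T] ptr=9 lookahead=) remaining=[) ) $]
Step 19: reduce E->T. Stack=[( ( E] ptr=9 lookahead=) remaining=[) ) $]
Step 20: shift ). Stack=[( ( E )] ptr=10 lookahead=) remaining=[) $]
Step 21: reduce F->( E ). Stack=[( F] ptr=10 lookahead=) remaining=[) $]
Step 22: reduce T->F. Stack=[( T] ptr=10 lookahead=) remaining=[) $]
Step 23: reduce E->T. Stack=[( E] ptr=10 lookahead=) remaining=[) $]
Step 24: shift ). Stack=[( E )] ptr=11 lookahead=$ remaining=[$]
Step 25: reduce F->( E ). Stack=[F] ptr=11 lookahead=$ remaining=[$]
Step 26: reduce T->F. Stack=[T] ptr=11 lookahead=$ remaining=[$]
Step 27: reduce E->T. Stack=[E] ptr=11 lookahead=$ remaining=[$]
Step 28: accept. Stack=[E] ptr=11 lookahead=$ remaining=[$]

Answer: 4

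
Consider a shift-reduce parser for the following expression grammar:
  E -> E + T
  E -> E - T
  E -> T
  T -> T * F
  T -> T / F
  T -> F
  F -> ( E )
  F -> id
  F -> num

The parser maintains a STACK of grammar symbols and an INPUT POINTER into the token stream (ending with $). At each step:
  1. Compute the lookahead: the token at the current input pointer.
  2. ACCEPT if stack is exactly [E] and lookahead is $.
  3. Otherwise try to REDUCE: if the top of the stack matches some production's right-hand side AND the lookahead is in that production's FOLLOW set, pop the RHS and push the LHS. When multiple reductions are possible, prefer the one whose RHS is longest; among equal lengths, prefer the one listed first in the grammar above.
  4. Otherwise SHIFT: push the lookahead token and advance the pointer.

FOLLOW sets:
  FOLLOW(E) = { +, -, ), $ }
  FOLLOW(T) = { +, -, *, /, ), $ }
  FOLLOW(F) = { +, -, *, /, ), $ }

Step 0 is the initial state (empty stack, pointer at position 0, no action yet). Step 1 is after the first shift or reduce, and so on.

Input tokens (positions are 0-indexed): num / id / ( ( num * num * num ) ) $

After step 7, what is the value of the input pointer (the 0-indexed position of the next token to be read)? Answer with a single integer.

Step 1: shift num. Stack=[num] ptr=1 lookahead=/ remaining=[/ id / ( ( num * num * num ) ) $]
Step 2: reduce F->num. Stack=[F] ptr=1 lookahead=/ remaining=[/ id / ( ( num * num * num ) ) $]
Step 3: reduce T->F. Stack=[T] ptr=1 lookahead=/ remaining=[/ id / ( ( num * num * num ) ) $]
Step 4: shift /. Stack=[T /] ptr=2 lookahead=id remaining=[id / ( ( num * num * num ) ) $]
Step 5: shift id. Stack=[T / id] ptr=3 lookahead=/ remaining=[/ ( ( num * num * num ) ) $]
Step 6: reduce F->id. Stack=[T / F] ptr=3 lookahead=/ remaining=[/ ( ( num * num * num ) ) $]
Step 7: reduce T->T / F. Stack=[T] ptr=3 lookahead=/ remaining=[/ ( ( num * num * num ) ) $]

Answer: 3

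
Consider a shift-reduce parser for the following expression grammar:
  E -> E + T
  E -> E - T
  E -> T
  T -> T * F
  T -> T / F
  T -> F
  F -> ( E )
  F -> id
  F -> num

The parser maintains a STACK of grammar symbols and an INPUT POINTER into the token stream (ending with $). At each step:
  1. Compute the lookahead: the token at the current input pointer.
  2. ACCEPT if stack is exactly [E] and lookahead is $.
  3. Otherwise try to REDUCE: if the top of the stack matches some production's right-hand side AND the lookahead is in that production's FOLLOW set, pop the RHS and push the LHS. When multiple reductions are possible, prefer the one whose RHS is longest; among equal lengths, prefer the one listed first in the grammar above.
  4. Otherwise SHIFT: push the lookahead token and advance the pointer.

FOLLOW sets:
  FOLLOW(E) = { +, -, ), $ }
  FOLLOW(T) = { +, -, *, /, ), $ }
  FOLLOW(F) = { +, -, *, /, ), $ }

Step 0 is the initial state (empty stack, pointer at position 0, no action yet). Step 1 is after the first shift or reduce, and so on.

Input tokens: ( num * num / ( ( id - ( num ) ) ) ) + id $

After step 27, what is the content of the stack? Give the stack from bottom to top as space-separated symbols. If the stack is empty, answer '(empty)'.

Step 1: shift (. Stack=[(] ptr=1 lookahead=num remaining=[num * num / ( ( id - ( num ) ) ) ) + id $]
Step 2: shift num. Stack=[( num] ptr=2 lookahead=* remaining=[* num / ( ( id - ( num ) ) ) ) + id $]
Step 3: reduce F->num. Stack=[( F] ptr=2 lookahead=* remaining=[* num / ( ( id - ( num ) ) ) ) + id $]
Step 4: reduce T->F. Stack=[( T] ptr=2 lookahead=* remaining=[* num / ( ( id - ( num ) ) ) ) + id $]
Step 5: shift *. Stack=[( T *] ptr=3 lookahead=num remaining=[num / ( ( id - ( num ) ) ) ) + id $]
Step 6: shift num. Stack=[( T * num] ptr=4 lookahead=/ remaining=[/ ( ( id - ( num ) ) ) ) + id $]
Step 7: reduce F->num. Stack=[( T * F] ptr=4 lookahead=/ remaining=[/ ( ( id - ( num ) ) ) ) + id $]
Step 8: reduce T->T * F. Stack=[( T] ptr=4 lookahead=/ remaining=[/ ( ( id - ( num ) ) ) ) + id $]
Step 9: shift /. Stack=[( T /] ptr=5 lookahead=( remaining=[( ( id - ( num ) ) ) ) + id $]
Step 10: shift (. Stack=[( T / (] ptr=6 lookahead=( remaining=[( id - ( num ) ) ) ) + id $]
Step 11: shift (. Stack=[( T / ( (] ptr=7 lookahead=id remaining=[id - ( num ) ) ) ) + id $]
Step 12: shift id. Stack=[( T / ( ( id] ptr=8 lookahead=- remaining=[- ( num ) ) ) ) + id $]
Step 13: reduce F->id. Stack=[( T / ( ( F] ptr=8 lookahead=- remaining=[- ( num ) ) ) ) + id $]
Step 14: reduce T->F. Stack=[( T / ( ( T] ptr=8 lookahead=- remaining=[- ( num ) ) ) ) + id $]
Step 15: reduce E->T. Stack=[( T / ( ( E] ptr=8 lookahead=- remaining=[- ( num ) ) ) ) + id $]
Step 16: shift -. Stack=[( T / ( ( E -] ptr=9 lookahead=( remaining=[( num ) ) ) ) + id $]
Step 17: shift (. Stack=[( T / ( ( E - (] ptr=10 lookahead=num remaining=[num ) ) ) ) + id $]
Step 18: shift num. Stack=[( T / ( ( E - ( num] ptr=11 lookahead=) remaining=[) ) ) ) + id $]
Step 19: reduce F->num. Stack=[( T / ( ( E - ( F] ptr=11 lookahead=) remaining=[) ) ) ) + id $]
Step 20: reduce T->F. Stack=[( T / ( ( E - ( T] ptr=11 lookahead=) remaining=[) ) ) ) + id $]
Step 21: reduce E->T. Stack=[( T / ( ( E - ( E] ptr=11 lookahead=) remaining=[) ) ) ) + id $]
Step 22: shift ). Stack=[( T / ( ( E - ( E )] ptr=12 lookahead=) remaining=[) ) ) + id $]
Step 23: reduce F->( E ). Stack=[( T / ( ( E - F] ptr=12 lookahead=) remaining=[) ) ) + id $]
Step 24: reduce T->F. Stack=[( T / ( ( E - T] ptr=12 lookahead=) remaining=[) ) ) + id $]
Step 25: reduce E->E - T. Stack=[( T / ( ( E] ptr=12 lookahead=) remaining=[) ) ) + id $]
Step 26: shift ). Stack=[( T / ( ( E )] ptr=13 lookahead=) remaining=[) ) + id $]
Step 27: reduce F->( E ). Stack=[( T / ( F] ptr=13 lookahead=) remaining=[) ) + id $]

Answer: ( T / ( F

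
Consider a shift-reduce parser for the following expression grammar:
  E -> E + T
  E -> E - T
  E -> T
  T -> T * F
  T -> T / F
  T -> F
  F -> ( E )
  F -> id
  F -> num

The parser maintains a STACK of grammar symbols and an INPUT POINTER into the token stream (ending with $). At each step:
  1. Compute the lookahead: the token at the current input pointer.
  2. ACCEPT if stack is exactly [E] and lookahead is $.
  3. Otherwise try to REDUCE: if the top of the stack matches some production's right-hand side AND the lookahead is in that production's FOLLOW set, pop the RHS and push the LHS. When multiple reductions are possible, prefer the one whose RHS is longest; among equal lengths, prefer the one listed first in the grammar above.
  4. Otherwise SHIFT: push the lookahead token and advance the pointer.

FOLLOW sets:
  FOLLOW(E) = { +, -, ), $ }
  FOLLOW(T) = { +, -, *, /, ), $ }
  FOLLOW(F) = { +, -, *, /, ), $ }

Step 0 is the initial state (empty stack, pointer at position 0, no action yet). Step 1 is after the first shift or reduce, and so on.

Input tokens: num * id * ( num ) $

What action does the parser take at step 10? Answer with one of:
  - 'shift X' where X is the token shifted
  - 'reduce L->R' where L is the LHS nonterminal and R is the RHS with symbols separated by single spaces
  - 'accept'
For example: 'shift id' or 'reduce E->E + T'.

Step 1: shift num. Stack=[num] ptr=1 lookahead=* remaining=[* id * ( num ) $]
Step 2: reduce F->num. Stack=[F] ptr=1 lookahead=* remaining=[* id * ( num ) $]
Step 3: reduce T->F. Stack=[T] ptr=1 lookahead=* remaining=[* id * ( num ) $]
Step 4: shift *. Stack=[T *] ptr=2 lookahead=id remaining=[id * ( num ) $]
Step 5: shift id. Stack=[T * id] ptr=3 lookahead=* remaining=[* ( num ) $]
Step 6: reduce F->id. Stack=[T * F] ptr=3 lookahead=* remaining=[* ( num ) $]
Step 7: reduce T->T * F. Stack=[T] ptr=3 lookahead=* remaining=[* ( num ) $]
Step 8: shift *. Stack=[T *] ptr=4 lookahead=( remaining=[( num ) $]
Step 9: shift (. Stack=[T * (] ptr=5 lookahead=num remaining=[num ) $]
Step 10: shift num. Stack=[T * ( num] ptr=6 lookahead=) remaining=[) $]

Answer: shift num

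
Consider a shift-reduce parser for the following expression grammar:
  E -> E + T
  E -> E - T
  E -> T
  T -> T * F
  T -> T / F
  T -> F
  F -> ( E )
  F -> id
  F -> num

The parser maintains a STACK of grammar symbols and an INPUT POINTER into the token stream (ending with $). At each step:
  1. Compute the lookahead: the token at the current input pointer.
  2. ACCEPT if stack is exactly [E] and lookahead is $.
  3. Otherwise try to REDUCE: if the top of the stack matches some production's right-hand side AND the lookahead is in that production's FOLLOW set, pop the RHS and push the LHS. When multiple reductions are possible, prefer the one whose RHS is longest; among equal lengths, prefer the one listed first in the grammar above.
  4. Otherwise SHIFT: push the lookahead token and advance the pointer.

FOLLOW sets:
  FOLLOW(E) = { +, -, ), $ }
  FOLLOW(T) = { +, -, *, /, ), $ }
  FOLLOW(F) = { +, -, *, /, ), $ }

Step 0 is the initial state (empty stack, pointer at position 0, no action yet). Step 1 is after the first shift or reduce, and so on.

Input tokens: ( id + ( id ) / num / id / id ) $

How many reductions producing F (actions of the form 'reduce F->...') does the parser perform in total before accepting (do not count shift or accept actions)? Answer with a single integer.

Step 1: shift (. Stack=[(] ptr=1 lookahead=id remaining=[id + ( id ) / num / id / id ) $]
Step 2: shift id. Stack=[( id] ptr=2 lookahead=+ remaining=[+ ( id ) / num / id / id ) $]
Step 3: reduce F->id. Stack=[( F] ptr=2 lookahead=+ remaining=[+ ( id ) / num / id / id ) $]
Step 4: reduce T->F. Stack=[( T] ptr=2 lookahead=+ remaining=[+ ( id ) / num / id / id ) $]
Step 5: reduce E->T. Stack=[( E] ptr=2 lookahead=+ remaining=[+ ( id ) / num / id / id ) $]
Step 6: shift +. Stack=[( E +] ptr=3 lookahead=( remaining=[( id ) / num / id / id ) $]
Step 7: shift (. Stack=[( E + (] ptr=4 lookahead=id remaining=[id ) / num / id / id ) $]
Step 8: shift id. Stack=[( E + ( id] ptr=5 lookahead=) remaining=[) / num / id / id ) $]
Step 9: reduce F->id. Stack=[( E + ( F] ptr=5 lookahead=) remaining=[) / num / id / id ) $]
Step 10: reduce T->F. Stack=[( E + ( T] ptr=5 lookahead=) remaining=[) / num / id / id ) $]
Step 11: reduce E->T. Stack=[( E + ( E] ptr=5 lookahead=) remaining=[) / num / id / id ) $]
Step 12: shift ). Stack=[( E + ( E )] ptr=6 lookahead=/ remaining=[/ num / id / id ) $]
Step 13: reduce F->( E ). Stack=[( E + F] ptr=6 lookahead=/ remaining=[/ num / id / id ) $]
Step 14: reduce T->F. Stack=[( E + T] ptr=6 lookahead=/ remaining=[/ num / id / id ) $]
Step 15: shift /. Stack=[( E + T /] ptr=7 lookahead=num remaining=[num / id / id ) $]
Step 16: shift num. Stack=[( E + T / num] ptr=8 lookahead=/ remaining=[/ id / id ) $]
Step 17: reduce F->num. Stack=[( E + T / F] ptr=8 lookahead=/ remaining=[/ id / id ) $]
Step 18: reduce T->T / F. Stack=[( E + T] ptr=8 lookahead=/ remaining=[/ id / id ) $]
Step 19: shift /. Stack=[( E + T /] ptr=9 lookahead=id remaining=[id / id ) $]
Step 20: shift id. Stack=[( E + T / id] ptr=10 lookahead=/ remaining=[/ id ) $]
Step 21: reduce F->id. Stack=[( E + T / F] ptr=10 lookahead=/ remaining=[/ id ) $]
Step 22: reduce T->T / F. Stack=[( E + T] ptr=10 lookahead=/ remaining=[/ id ) $]
Step 23: shift /. Stack=[( E + T /] ptr=11 lookahead=id remaining=[id ) $]
Step 24: shift id. Stack=[( E + T / id] ptr=12 lookahead=) remaining=[) $]
Step 25: reduce F->id. Stack=[( E + T / F] ptr=12 lookahead=) remaining=[) $]
Step 26: reduce T->T / F. Stack=[( E + T] ptr=12 lookahead=) remaining=[) $]
Step 27: reduce E->E + T. Stack=[( E] ptr=12 lookahead=) remaining=[) $]
Step 28: shift ). Stack=[( E )] ptr=13 lookahead=$ remaining=[$]
Step 29: reduce F->( E ). Stack=[F] ptr=13 lookahead=$ remaining=[$]
Step 30: reduce T->F. Stack=[T] ptr=13 lookahead=$ remaining=[$]
Step 31: reduce E->T. Stack=[E] ptr=13 lookahead=$ remaining=[$]
Step 32: accept. Stack=[E] ptr=13 lookahead=$ remaining=[$]

Answer: 7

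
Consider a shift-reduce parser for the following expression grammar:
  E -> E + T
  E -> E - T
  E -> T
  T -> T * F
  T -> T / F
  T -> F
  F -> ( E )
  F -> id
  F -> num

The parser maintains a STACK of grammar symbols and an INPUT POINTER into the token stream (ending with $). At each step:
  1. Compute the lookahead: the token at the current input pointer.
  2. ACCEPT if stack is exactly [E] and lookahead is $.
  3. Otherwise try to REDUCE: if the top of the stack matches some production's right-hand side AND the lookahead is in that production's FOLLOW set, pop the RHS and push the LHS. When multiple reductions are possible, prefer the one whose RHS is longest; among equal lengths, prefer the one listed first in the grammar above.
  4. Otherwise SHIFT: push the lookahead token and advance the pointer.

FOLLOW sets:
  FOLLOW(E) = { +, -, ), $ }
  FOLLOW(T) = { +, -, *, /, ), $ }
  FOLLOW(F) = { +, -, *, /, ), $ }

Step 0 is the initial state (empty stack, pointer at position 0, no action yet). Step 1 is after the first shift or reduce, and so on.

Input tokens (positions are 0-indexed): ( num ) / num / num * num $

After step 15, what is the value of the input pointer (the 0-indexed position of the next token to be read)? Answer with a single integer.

Answer: 7

Derivation:
Step 1: shift (. Stack=[(] ptr=1 lookahead=num remaining=[num ) / num / num * num $]
Step 2: shift num. Stack=[( num] ptr=2 lookahead=) remaining=[) / num / num * num $]
Step 3: reduce F->num. Stack=[( F] ptr=2 lookahead=) remaining=[) / num / num * num $]
Step 4: reduce T->F. Stack=[( T] ptr=2 lookahead=) remaining=[) / num / num * num $]
Step 5: reduce E->T. Stack=[( E] ptr=2 lookahead=) remaining=[) / num / num * num $]
Step 6: shift ). Stack=[( E )] ptr=3 lookahead=/ remaining=[/ num / num * num $]
Step 7: reduce F->( E ). Stack=[F] ptr=3 lookahead=/ remaining=[/ num / num * num $]
Step 8: reduce T->F. Stack=[T] ptr=3 lookahead=/ remaining=[/ num / num * num $]
Step 9: shift /. Stack=[T /] ptr=4 lookahead=num remaining=[num / num * num $]
Step 10: shift num. Stack=[T / num] ptr=5 lookahead=/ remaining=[/ num * num $]
Step 11: reduce F->num. Stack=[T / F] ptr=5 lookahead=/ remaining=[/ num * num $]
Step 12: reduce T->T / F. Stack=[T] ptr=5 lookahead=/ remaining=[/ num * num $]
Step 13: shift /. Stack=[T /] ptr=6 lookahead=num remaining=[num * num $]
Step 14: shift num. Stack=[T / num] ptr=7 lookahead=* remaining=[* num $]
Step 15: reduce F->num. Stack=[T / F] ptr=7 lookahead=* remaining=[* num $]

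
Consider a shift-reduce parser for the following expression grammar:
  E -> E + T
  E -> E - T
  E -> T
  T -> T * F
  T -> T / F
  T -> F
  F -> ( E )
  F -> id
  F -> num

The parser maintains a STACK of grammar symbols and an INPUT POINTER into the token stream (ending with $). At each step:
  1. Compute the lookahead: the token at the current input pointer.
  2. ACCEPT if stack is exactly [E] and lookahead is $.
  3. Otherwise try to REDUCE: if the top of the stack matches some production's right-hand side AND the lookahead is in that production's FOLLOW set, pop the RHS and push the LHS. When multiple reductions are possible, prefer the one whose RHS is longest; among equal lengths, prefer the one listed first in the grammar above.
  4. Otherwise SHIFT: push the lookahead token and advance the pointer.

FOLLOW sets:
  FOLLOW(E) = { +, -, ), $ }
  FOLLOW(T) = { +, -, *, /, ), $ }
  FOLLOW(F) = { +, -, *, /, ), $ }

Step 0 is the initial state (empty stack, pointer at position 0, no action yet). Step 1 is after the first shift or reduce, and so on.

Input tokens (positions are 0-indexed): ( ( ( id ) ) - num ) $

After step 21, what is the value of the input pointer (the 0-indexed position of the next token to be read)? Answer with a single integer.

Step 1: shift (. Stack=[(] ptr=1 lookahead=( remaining=[( ( id ) ) - num ) $]
Step 2: shift (. Stack=[( (] ptr=2 lookahead=( remaining=[( id ) ) - num ) $]
Step 3: shift (. Stack=[( ( (] ptr=3 lookahead=id remaining=[id ) ) - num ) $]
Step 4: shift id. Stack=[( ( ( id] ptr=4 lookahead=) remaining=[) ) - num ) $]
Step 5: reduce F->id. Stack=[( ( ( F] ptr=4 lookahead=) remaining=[) ) - num ) $]
Step 6: reduce T->F. Stack=[( ( ( T] ptr=4 lookahead=) remaining=[) ) - num ) $]
Step 7: reduce E->T. Stack=[( ( ( E] ptr=4 lookahead=) remaining=[) ) - num ) $]
Step 8: shift ). Stack=[( ( ( E )] ptr=5 lookahead=) remaining=[) - num ) $]
Step 9: reduce F->( E ). Stack=[( ( F] ptr=5 lookahead=) remaining=[) - num ) $]
Step 10: reduce T->F. Stack=[( ( T] ptr=5 lookahead=) remaining=[) - num ) $]
Step 11: reduce E->T. Stack=[( ( E] ptr=5 lookahead=) remaining=[) - num ) $]
Step 12: shift ). Stack=[( ( E )] ptr=6 lookahead=- remaining=[- num ) $]
Step 13: reduce F->( E ). Stack=[( F] ptr=6 lookahead=- remaining=[- num ) $]
Step 14: reduce T->F. Stack=[( T] ptr=6 lookahead=- remaining=[- num ) $]
Step 15: reduce E->T. Stack=[( E] ptr=6 lookahead=- remaining=[- num ) $]
Step 16: shift -. Stack=[( E -] ptr=7 lookahead=num remaining=[num ) $]
Step 17: shift num. Stack=[( E - num] ptr=8 lookahead=) remaining=[) $]
Step 18: reduce F->num. Stack=[( E - F] ptr=8 lookahead=) remaining=[) $]
Step 19: reduce T->F. Stack=[( E - T] ptr=8 lookahead=) remaining=[) $]
Step 20: reduce E->E - T. Stack=[( E] ptr=8 lookahead=) remaining=[) $]
Step 21: shift ). Stack=[( E )] ptr=9 lookahead=$ remaining=[$]

Answer: 9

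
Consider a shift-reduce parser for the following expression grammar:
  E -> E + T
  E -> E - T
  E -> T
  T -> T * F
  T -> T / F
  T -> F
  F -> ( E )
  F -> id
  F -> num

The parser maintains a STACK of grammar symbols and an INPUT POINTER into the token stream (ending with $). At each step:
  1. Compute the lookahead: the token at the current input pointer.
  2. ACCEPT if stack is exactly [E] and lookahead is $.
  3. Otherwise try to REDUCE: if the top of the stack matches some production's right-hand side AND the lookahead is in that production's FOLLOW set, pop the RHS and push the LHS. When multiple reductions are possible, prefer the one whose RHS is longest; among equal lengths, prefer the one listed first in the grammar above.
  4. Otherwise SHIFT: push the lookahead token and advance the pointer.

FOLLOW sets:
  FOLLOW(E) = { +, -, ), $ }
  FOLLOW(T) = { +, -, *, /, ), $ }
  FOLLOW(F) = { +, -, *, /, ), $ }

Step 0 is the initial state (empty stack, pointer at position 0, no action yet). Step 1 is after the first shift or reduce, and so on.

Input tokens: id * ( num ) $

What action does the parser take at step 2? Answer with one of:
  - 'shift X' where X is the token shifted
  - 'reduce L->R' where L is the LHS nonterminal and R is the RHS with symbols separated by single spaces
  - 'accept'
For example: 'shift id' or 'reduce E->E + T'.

Step 1: shift id. Stack=[id] ptr=1 lookahead=* remaining=[* ( num ) $]
Step 2: reduce F->id. Stack=[F] ptr=1 lookahead=* remaining=[* ( num ) $]

Answer: reduce F->id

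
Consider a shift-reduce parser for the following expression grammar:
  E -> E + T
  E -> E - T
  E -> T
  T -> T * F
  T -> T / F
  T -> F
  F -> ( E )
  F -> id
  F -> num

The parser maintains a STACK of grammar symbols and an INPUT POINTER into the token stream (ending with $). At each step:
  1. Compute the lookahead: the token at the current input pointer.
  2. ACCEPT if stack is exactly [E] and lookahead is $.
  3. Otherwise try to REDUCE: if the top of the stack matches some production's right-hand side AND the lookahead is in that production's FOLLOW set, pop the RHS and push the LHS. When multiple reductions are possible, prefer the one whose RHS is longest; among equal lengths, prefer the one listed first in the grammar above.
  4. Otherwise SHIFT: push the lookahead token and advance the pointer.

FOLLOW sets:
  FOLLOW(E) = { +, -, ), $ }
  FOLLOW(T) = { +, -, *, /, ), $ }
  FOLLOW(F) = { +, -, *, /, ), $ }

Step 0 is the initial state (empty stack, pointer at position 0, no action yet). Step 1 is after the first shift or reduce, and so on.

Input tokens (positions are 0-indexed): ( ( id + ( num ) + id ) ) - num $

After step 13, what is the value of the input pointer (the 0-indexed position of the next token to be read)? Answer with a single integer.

Step 1: shift (. Stack=[(] ptr=1 lookahead=( remaining=[( id + ( num ) + id ) ) - num $]
Step 2: shift (. Stack=[( (] ptr=2 lookahead=id remaining=[id + ( num ) + id ) ) - num $]
Step 3: shift id. Stack=[( ( id] ptr=3 lookahead=+ remaining=[+ ( num ) + id ) ) - num $]
Step 4: reduce F->id. Stack=[( ( F] ptr=3 lookahead=+ remaining=[+ ( num ) + id ) ) - num $]
Step 5: reduce T->F. Stack=[( ( T] ptr=3 lookahead=+ remaining=[+ ( num ) + id ) ) - num $]
Step 6: reduce E->T. Stack=[( ( E] ptr=3 lookahead=+ remaining=[+ ( num ) + id ) ) - num $]
Step 7: shift +. Stack=[( ( E +] ptr=4 lookahead=( remaining=[( num ) + id ) ) - num $]
Step 8: shift (. Stack=[( ( E + (] ptr=5 lookahead=num remaining=[num ) + id ) ) - num $]
Step 9: shift num. Stack=[( ( E + ( num] ptr=6 lookahead=) remaining=[) + id ) ) - num $]
Step 10: reduce F->num. Stack=[( ( E + ( F] ptr=6 lookahead=) remaining=[) + id ) ) - num $]
Step 11: reduce T->F. Stack=[( ( E + ( T] ptr=6 lookahead=) remaining=[) + id ) ) - num $]
Step 12: reduce E->T. Stack=[( ( E + ( E] ptr=6 lookahead=) remaining=[) + id ) ) - num $]
Step 13: shift ). Stack=[( ( E + ( E )] ptr=7 lookahead=+ remaining=[+ id ) ) - num $]

Answer: 7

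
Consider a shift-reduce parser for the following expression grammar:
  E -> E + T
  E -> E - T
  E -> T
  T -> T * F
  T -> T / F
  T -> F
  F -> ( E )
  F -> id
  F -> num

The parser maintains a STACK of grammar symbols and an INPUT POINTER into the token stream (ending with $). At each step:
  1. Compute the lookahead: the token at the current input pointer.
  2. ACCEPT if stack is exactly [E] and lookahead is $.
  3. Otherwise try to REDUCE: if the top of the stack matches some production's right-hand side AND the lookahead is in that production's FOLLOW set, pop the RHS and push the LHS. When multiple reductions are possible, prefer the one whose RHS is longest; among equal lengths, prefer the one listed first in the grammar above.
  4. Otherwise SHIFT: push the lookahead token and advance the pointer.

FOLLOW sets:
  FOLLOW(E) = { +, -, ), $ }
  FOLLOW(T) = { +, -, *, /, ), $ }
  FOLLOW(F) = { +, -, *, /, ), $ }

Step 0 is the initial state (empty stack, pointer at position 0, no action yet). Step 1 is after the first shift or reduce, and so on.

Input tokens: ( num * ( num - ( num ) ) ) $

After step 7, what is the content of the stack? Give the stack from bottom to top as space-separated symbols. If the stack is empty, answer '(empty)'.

Step 1: shift (. Stack=[(] ptr=1 lookahead=num remaining=[num * ( num - ( num ) ) ) $]
Step 2: shift num. Stack=[( num] ptr=2 lookahead=* remaining=[* ( num - ( num ) ) ) $]
Step 3: reduce F->num. Stack=[( F] ptr=2 lookahead=* remaining=[* ( num - ( num ) ) ) $]
Step 4: reduce T->F. Stack=[( T] ptr=2 lookahead=* remaining=[* ( num - ( num ) ) ) $]
Step 5: shift *. Stack=[( T *] ptr=3 lookahead=( remaining=[( num - ( num ) ) ) $]
Step 6: shift (. Stack=[( T * (] ptr=4 lookahead=num remaining=[num - ( num ) ) ) $]
Step 7: shift num. Stack=[( T * ( num] ptr=5 lookahead=- remaining=[- ( num ) ) ) $]

Answer: ( T * ( num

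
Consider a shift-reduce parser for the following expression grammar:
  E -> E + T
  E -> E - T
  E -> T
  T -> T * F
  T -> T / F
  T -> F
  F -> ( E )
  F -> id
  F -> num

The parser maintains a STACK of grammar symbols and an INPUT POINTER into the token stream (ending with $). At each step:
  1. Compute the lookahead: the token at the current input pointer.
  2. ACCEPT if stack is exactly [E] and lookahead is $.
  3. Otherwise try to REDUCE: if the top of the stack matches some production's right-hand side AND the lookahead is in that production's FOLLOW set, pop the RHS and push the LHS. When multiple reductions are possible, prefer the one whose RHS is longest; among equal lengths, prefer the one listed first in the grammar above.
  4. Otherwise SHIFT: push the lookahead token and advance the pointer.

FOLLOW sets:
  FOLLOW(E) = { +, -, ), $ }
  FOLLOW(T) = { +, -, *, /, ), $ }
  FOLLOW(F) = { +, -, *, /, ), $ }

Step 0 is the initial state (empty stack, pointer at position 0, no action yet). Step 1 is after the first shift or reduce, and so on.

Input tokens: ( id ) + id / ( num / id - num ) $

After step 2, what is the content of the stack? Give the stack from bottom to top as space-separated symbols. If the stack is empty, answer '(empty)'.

Step 1: shift (. Stack=[(] ptr=1 lookahead=id remaining=[id ) + id / ( num / id - num ) $]
Step 2: shift id. Stack=[( id] ptr=2 lookahead=) remaining=[) + id / ( num / id - num ) $]

Answer: ( id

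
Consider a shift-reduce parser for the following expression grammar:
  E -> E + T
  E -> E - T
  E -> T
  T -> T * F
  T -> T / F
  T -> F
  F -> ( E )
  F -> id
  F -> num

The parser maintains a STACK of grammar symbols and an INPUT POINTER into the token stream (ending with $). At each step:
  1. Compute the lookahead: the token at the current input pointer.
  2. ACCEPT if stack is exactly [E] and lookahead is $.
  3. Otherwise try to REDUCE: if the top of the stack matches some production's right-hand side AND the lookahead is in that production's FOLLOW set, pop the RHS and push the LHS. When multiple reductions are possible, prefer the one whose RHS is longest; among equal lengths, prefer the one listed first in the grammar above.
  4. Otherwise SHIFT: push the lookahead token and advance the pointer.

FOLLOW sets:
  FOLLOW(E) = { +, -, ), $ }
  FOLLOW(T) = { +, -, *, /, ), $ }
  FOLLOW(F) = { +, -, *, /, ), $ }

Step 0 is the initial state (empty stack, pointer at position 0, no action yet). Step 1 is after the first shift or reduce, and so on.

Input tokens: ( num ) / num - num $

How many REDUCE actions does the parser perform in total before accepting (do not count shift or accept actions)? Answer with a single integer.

Step 1: shift (. Stack=[(] ptr=1 lookahead=num remaining=[num ) / num - num $]
Step 2: shift num. Stack=[( num] ptr=2 lookahead=) remaining=[) / num - num $]
Step 3: reduce F->num. Stack=[( F] ptr=2 lookahead=) remaining=[) / num - num $]
Step 4: reduce T->F. Stack=[( T] ptr=2 lookahead=) remaining=[) / num - num $]
Step 5: reduce E->T. Stack=[( E] ptr=2 lookahead=) remaining=[) / num - num $]
Step 6: shift ). Stack=[( E )] ptr=3 lookahead=/ remaining=[/ num - num $]
Step 7: reduce F->( E ). Stack=[F] ptr=3 lookahead=/ remaining=[/ num - num $]
Step 8: reduce T->F. Stack=[T] ptr=3 lookahead=/ remaining=[/ num - num $]
Step 9: shift /. Stack=[T /] ptr=4 lookahead=num remaining=[num - num $]
Step 10: shift num. Stack=[T / num] ptr=5 lookahead=- remaining=[- num $]
Step 11: reduce F->num. Stack=[T / F] ptr=5 lookahead=- remaining=[- num $]
Step 12: reduce T->T / F. Stack=[T] ptr=5 lookahead=- remaining=[- num $]
Step 13: reduce E->T. Stack=[E] ptr=5 lookahead=- remaining=[- num $]
Step 14: shift -. Stack=[E -] ptr=6 lookahead=num remaining=[num $]
Step 15: shift num. Stack=[E - num] ptr=7 lookahead=$ remaining=[$]
Step 16: reduce F->num. Stack=[E - F] ptr=7 lookahead=$ remaining=[$]
Step 17: reduce T->F. Stack=[E - T] ptr=7 lookahead=$ remaining=[$]
Step 18: reduce E->E - T. Stack=[E] ptr=7 lookahead=$ remaining=[$]
Step 19: accept. Stack=[E] ptr=7 lookahead=$ remaining=[$]

Answer: 11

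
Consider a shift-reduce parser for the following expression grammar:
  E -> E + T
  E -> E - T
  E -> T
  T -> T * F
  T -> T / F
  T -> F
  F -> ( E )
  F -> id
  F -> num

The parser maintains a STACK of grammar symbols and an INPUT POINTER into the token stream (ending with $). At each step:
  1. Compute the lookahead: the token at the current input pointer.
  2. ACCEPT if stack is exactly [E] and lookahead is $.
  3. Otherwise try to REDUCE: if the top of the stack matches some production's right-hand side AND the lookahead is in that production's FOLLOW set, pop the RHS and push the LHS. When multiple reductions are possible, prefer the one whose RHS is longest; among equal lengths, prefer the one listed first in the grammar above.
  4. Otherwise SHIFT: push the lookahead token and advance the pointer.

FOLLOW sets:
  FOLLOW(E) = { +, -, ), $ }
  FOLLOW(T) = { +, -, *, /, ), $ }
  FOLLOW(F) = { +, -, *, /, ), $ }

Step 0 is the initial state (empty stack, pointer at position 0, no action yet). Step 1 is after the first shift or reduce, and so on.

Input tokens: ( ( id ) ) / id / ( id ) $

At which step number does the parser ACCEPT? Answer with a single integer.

Answer: 28

Derivation:
Step 1: shift (. Stack=[(] ptr=1 lookahead=( remaining=[( id ) ) / id / ( id ) $]
Step 2: shift (. Stack=[( (] ptr=2 lookahead=id remaining=[id ) ) / id / ( id ) $]
Step 3: shift id. Stack=[( ( id] ptr=3 lookahead=) remaining=[) ) / id / ( id ) $]
Step 4: reduce F->id. Stack=[( ( F] ptr=3 lookahead=) remaining=[) ) / id / ( id ) $]
Step 5: reduce T->F. Stack=[( ( T] ptr=3 lookahead=) remaining=[) ) / id / ( id ) $]
Step 6: reduce E->T. Stack=[( ( E] ptr=3 lookahead=) remaining=[) ) / id / ( id ) $]
Step 7: shift ). Stack=[( ( E )] ptr=4 lookahead=) remaining=[) / id / ( id ) $]
Step 8: reduce F->( E ). Stack=[( F] ptr=4 lookahead=) remaining=[) / id / ( id ) $]
Step 9: reduce T->F. Stack=[( T] ptr=4 lookahead=) remaining=[) / id / ( id ) $]
Step 10: reduce E->T. Stack=[( E] ptr=4 lookahead=) remaining=[) / id / ( id ) $]
Step 11: shift ). Stack=[( E )] ptr=5 lookahead=/ remaining=[/ id / ( id ) $]
Step 12: reduce F->( E ). Stack=[F] ptr=5 lookahead=/ remaining=[/ id / ( id ) $]
Step 13: reduce T->F. Stack=[T] ptr=5 lookahead=/ remaining=[/ id / ( id ) $]
Step 14: shift /. Stack=[T /] ptr=6 lookahead=id remaining=[id / ( id ) $]
Step 15: shift id. Stack=[T / id] ptr=7 lookahead=/ remaining=[/ ( id ) $]
Step 16: reduce F->id. Stack=[T / F] ptr=7 lookahead=/ remaining=[/ ( id ) $]
Step 17: reduce T->T / F. Stack=[T] ptr=7 lookahead=/ remaining=[/ ( id ) $]
Step 18: shift /. Stack=[T /] ptr=8 lookahead=( remaining=[( id ) $]
Step 19: shift (. Stack=[T / (] ptr=9 lookahead=id remaining=[id ) $]
Step 20: shift id. Stack=[T / ( id] ptr=10 lookahead=) remaining=[) $]
Step 21: reduce F->id. Stack=[T / ( F] ptr=10 lookahead=) remaining=[) $]
Step 22: reduce T->F. Stack=[T / ( T] ptr=10 lookahead=) remaining=[) $]
Step 23: reduce E->T. Stack=[T / ( E] ptr=10 lookahead=) remaining=[) $]
Step 24: shift ). Stack=[T / ( E )] ptr=11 lookahead=$ remaining=[$]
Step 25: reduce F->( E ). Stack=[T / F] ptr=11 lookahead=$ remaining=[$]
Step 26: reduce T->T / F. Stack=[T] ptr=11 lookahead=$ remaining=[$]
Step 27: reduce E->T. Stack=[E] ptr=11 lookahead=$ remaining=[$]
Step 28: accept. Stack=[E] ptr=11 lookahead=$ remaining=[$]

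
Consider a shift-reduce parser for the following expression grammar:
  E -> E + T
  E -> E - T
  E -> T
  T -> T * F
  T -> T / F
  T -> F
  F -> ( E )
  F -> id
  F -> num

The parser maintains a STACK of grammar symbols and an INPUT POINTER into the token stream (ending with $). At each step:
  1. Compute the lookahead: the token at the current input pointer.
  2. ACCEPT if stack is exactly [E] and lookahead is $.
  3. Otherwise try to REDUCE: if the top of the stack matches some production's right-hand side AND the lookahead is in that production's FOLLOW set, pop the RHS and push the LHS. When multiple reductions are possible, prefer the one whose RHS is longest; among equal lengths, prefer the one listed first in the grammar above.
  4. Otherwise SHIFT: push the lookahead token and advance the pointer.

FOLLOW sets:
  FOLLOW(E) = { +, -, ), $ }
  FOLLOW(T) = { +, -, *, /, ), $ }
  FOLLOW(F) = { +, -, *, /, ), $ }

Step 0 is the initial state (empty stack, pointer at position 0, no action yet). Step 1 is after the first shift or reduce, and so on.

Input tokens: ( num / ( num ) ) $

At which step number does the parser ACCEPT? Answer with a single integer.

Step 1: shift (. Stack=[(] ptr=1 lookahead=num remaining=[num / ( num ) ) $]
Step 2: shift num. Stack=[( num] ptr=2 lookahead=/ remaining=[/ ( num ) ) $]
Step 3: reduce F->num. Stack=[( F] ptr=2 lookahead=/ remaining=[/ ( num ) ) $]
Step 4: reduce T->F. Stack=[( T] ptr=2 lookahead=/ remaining=[/ ( num ) ) $]
Step 5: shift /. Stack=[( T /] ptr=3 lookahead=( remaining=[( num ) ) $]
Step 6: shift (. Stack=[( T / (] ptr=4 lookahead=num remaining=[num ) ) $]
Step 7: shift num. Stack=[( T / ( num] ptr=5 lookahead=) remaining=[) ) $]
Step 8: reduce F->num. Stack=[( T / ( F] ptr=5 lookahead=) remaining=[) ) $]
Step 9: reduce T->F. Stack=[( T / ( T] ptr=5 lookahead=) remaining=[) ) $]
Step 10: reduce E->T. Stack=[( T / ( E] ptr=5 lookahead=) remaining=[) ) $]
Step 11: shift ). Stack=[( T / ( E )] ptr=6 lookahead=) remaining=[) $]
Step 12: reduce F->( E ). Stack=[( T / F] ptr=6 lookahead=) remaining=[) $]
Step 13: reduce T->T / F. Stack=[( T] ptr=6 lookahead=) remaining=[) $]
Step 14: reduce E->T. Stack=[( E] ptr=6 lookahead=) remaining=[) $]
Step 15: shift ). Stack=[( E )] ptr=7 lookahead=$ remaining=[$]
Step 16: reduce F->( E ). Stack=[F] ptr=7 lookahead=$ remaining=[$]
Step 17: reduce T->F. Stack=[T] ptr=7 lookahead=$ remaining=[$]
Step 18: reduce E->T. Stack=[E] ptr=7 lookahead=$ remaining=[$]
Step 19: accept. Stack=[E] ptr=7 lookahead=$ remaining=[$]

Answer: 19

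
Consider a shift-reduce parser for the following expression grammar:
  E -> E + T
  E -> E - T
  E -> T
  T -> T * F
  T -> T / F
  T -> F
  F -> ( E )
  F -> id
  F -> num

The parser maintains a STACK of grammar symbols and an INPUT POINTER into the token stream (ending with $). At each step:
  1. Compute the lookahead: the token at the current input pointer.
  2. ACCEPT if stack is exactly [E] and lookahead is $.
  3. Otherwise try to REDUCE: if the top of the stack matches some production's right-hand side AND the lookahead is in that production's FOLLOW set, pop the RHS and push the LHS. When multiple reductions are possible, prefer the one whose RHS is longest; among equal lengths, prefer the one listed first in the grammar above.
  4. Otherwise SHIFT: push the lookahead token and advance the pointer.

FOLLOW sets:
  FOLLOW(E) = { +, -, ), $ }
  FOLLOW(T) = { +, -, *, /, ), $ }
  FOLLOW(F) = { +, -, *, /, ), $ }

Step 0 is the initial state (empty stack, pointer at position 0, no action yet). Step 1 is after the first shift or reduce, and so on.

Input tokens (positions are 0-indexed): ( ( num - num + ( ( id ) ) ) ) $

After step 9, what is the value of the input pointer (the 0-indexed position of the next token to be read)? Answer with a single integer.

Step 1: shift (. Stack=[(] ptr=1 lookahead=( remaining=[( num - num + ( ( id ) ) ) ) $]
Step 2: shift (. Stack=[( (] ptr=2 lookahead=num remaining=[num - num + ( ( id ) ) ) ) $]
Step 3: shift num. Stack=[( ( num] ptr=3 lookahead=- remaining=[- num + ( ( id ) ) ) ) $]
Step 4: reduce F->num. Stack=[( ( F] ptr=3 lookahead=- remaining=[- num + ( ( id ) ) ) ) $]
Step 5: reduce T->F. Stack=[( ( T] ptr=3 lookahead=- remaining=[- num + ( ( id ) ) ) ) $]
Step 6: reduce E->T. Stack=[( ( E] ptr=3 lookahead=- remaining=[- num + ( ( id ) ) ) ) $]
Step 7: shift -. Stack=[( ( E -] ptr=4 lookahead=num remaining=[num + ( ( id ) ) ) ) $]
Step 8: shift num. Stack=[( ( E - num] ptr=5 lookahead=+ remaining=[+ ( ( id ) ) ) ) $]
Step 9: reduce F->num. Stack=[( ( E - F] ptr=5 lookahead=+ remaining=[+ ( ( id ) ) ) ) $]

Answer: 5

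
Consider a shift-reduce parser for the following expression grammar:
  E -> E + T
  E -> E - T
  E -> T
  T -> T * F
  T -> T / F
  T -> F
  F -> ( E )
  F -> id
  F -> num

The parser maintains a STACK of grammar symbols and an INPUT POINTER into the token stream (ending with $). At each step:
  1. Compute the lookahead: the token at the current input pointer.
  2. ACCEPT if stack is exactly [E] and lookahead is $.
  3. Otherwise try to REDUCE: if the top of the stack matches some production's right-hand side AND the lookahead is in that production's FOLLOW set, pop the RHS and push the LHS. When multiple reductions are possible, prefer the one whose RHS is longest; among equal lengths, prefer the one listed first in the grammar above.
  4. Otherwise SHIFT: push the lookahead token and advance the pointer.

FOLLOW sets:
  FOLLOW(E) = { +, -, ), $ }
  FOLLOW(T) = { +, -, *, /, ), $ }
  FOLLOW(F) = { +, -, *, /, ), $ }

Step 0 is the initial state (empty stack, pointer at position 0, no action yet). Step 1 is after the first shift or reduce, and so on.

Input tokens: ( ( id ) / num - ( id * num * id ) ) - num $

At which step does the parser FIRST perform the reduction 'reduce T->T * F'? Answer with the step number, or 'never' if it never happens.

Answer: 23

Derivation:
Step 1: shift (. Stack=[(] ptr=1 lookahead=( remaining=[( id ) / num - ( id * num * id ) ) - num $]
Step 2: shift (. Stack=[( (] ptr=2 lookahead=id remaining=[id ) / num - ( id * num * id ) ) - num $]
Step 3: shift id. Stack=[( ( id] ptr=3 lookahead=) remaining=[) / num - ( id * num * id ) ) - num $]
Step 4: reduce F->id. Stack=[( ( F] ptr=3 lookahead=) remaining=[) / num - ( id * num * id ) ) - num $]
Step 5: reduce T->F. Stack=[( ( T] ptr=3 lookahead=) remaining=[) / num - ( id * num * id ) ) - num $]
Step 6: reduce E->T. Stack=[( ( E] ptr=3 lookahead=) remaining=[) / num - ( id * num * id ) ) - num $]
Step 7: shift ). Stack=[( ( E )] ptr=4 lookahead=/ remaining=[/ num - ( id * num * id ) ) - num $]
Step 8: reduce F->( E ). Stack=[( F] ptr=4 lookahead=/ remaining=[/ num - ( id * num * id ) ) - num $]
Step 9: reduce T->F. Stack=[( T] ptr=4 lookahead=/ remaining=[/ num - ( id * num * id ) ) - num $]
Step 10: shift /. Stack=[( T /] ptr=5 lookahead=num remaining=[num - ( id * num * id ) ) - num $]
Step 11: shift num. Stack=[( T / num] ptr=6 lookahead=- remaining=[- ( id * num * id ) ) - num $]
Step 12: reduce F->num. Stack=[( T / F] ptr=6 lookahead=- remaining=[- ( id * num * id ) ) - num $]
Step 13: reduce T->T / F. Stack=[( T] ptr=6 lookahead=- remaining=[- ( id * num * id ) ) - num $]
Step 14: reduce E->T. Stack=[( E] ptr=6 lookahead=- remaining=[- ( id * num * id ) ) - num $]
Step 15: shift -. Stack=[( E -] ptr=7 lookahead=( remaining=[( id * num * id ) ) - num $]
Step 16: shift (. Stack=[( E - (] ptr=8 lookahead=id remaining=[id * num * id ) ) - num $]
Step 17: shift id. Stack=[( E - ( id] ptr=9 lookahead=* remaining=[* num * id ) ) - num $]
Step 18: reduce F->id. Stack=[( E - ( F] ptr=9 lookahead=* remaining=[* num * id ) ) - num $]
Step 19: reduce T->F. Stack=[( E - ( T] ptr=9 lookahead=* remaining=[* num * id ) ) - num $]
Step 20: shift *. Stack=[( E - ( T *] ptr=10 lookahead=num remaining=[num * id ) ) - num $]
Step 21: shift num. Stack=[( E - ( T * num] ptr=11 lookahead=* remaining=[* id ) ) - num $]
Step 22: reduce F->num. Stack=[( E - ( T * F] ptr=11 lookahead=* remaining=[* id ) ) - num $]
Step 23: reduce T->T * F. Stack=[( E - ( T] ptr=11 lookahead=* remaining=[* id ) ) - num $]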